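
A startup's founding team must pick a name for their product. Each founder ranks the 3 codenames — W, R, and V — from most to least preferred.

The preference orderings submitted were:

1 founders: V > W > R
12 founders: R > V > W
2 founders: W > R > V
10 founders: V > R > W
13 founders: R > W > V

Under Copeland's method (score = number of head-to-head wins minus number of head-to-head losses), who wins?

R

Pairwise results:
  W vs R: R wins 35–3.
  W vs V: V wins 23–15.
  R vs V: R wins 27–11.
Copeland scores (wins − losses):
  W: 0 − 2 = -2
  R: 2 − 0 = 2
  V: 1 − 1 = 0
R has the best Copeland score.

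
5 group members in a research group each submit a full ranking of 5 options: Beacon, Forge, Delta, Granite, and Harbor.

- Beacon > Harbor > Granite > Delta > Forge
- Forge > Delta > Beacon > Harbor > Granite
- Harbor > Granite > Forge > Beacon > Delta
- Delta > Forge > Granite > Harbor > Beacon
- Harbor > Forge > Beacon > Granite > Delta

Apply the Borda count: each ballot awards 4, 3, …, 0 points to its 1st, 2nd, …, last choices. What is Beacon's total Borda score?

Borda scores:
  Beacon: 4 + 2 + 1 + 0 + 2 = 9
  Forge: 0 + 4 + 2 + 3 + 3 = 12
  Delta: 1 + 3 + 0 + 4 + 0 = 8
  Granite: 2 + 0 + 3 + 2 + 1 = 8
  Harbor: 3 + 1 + 4 + 1 + 4 = 13

9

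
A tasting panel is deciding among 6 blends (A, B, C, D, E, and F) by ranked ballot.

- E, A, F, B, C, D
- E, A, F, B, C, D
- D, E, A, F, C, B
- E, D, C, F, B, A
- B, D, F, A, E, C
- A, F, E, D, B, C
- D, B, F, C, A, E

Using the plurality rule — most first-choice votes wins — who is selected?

First-place vote totals:
  A: 1
  B: 1
  C: 0
  D: 2
  E: 3
  F: 0
E has the most first-place votes.

E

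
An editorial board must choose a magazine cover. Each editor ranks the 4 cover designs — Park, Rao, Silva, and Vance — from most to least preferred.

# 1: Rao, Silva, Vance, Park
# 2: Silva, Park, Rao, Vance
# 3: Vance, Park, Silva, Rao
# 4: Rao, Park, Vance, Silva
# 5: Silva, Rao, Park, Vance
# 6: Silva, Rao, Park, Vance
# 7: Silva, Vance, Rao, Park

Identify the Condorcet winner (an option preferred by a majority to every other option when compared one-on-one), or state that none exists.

Silva

Head-to-head results (7 voters total):
Park vs Rao: Rao wins 5–2.
Park vs Silva: Silva wins 5–2.
Park vs Vance: Park wins 4–3.
Rao vs Silva: Silva wins 5–2.
Rao vs Vance: Rao wins 5–2.
Silva vs Vance: Silva wins 5–2.
Silva beats each rival — Park (5–2), Rao (5–2), Vance (5–2) — so Silva is the Condorcet winner.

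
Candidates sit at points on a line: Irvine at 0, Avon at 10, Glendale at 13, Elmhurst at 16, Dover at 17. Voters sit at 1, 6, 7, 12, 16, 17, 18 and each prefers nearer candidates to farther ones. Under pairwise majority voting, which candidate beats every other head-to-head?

With single-peaked preferences on a line, the Condorcet winner is the candidate closest to the median voter.
The median voter (position 12) is closest to Glendale at 13.
Check: Glendale vs Avon — voters closer to Glendale: 4 of 7.

Glendale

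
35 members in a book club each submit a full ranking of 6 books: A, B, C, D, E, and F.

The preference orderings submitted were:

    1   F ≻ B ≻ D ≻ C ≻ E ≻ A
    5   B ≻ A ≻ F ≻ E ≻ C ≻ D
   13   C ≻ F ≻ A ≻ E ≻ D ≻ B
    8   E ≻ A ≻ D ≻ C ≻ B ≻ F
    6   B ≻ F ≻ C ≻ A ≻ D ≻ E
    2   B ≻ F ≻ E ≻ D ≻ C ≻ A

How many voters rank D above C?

Ballots ranking D above C: 1+8+2 = 11.
Ballots ranking C above D: 5+13+6 = 24.
So 11 of 35 voters prefer D to C.

11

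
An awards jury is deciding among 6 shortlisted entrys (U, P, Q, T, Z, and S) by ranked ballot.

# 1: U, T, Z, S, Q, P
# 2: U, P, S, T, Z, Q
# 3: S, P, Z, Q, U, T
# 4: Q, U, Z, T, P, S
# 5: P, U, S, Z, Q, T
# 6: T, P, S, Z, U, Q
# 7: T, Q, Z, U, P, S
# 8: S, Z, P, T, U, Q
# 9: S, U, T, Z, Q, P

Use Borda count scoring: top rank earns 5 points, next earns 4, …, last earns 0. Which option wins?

U

Borda scores:
  U: 5 + 5 + 1 + 4 + 4 + 1 + 2 + 1 + 4 = 27
  P: 0 + 4 + 4 + 1 + 5 + 4 + 1 + 3 + 0 = 22
  Q: 1 + 0 + 2 + 5 + 1 + 0 + 4 + 0 + 1 = 14
  T: 4 + 2 + 0 + 2 + 0 + 5 + 5 + 2 + 3 = 23
  Z: 3 + 1 + 3 + 3 + 2 + 2 + 3 + 4 + 2 = 23
  S: 2 + 3 + 5 + 0 + 3 + 3 + 0 + 5 + 5 = 26
U has the highest total.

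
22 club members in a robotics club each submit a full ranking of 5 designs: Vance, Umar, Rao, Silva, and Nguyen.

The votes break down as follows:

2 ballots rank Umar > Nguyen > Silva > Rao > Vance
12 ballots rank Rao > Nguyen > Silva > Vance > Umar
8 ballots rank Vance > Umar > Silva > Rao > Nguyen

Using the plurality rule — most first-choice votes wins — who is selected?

Rao

First-place vote totals:
  Vance: 8
  Umar: 2
  Rao: 12
  Silva: 0
  Nguyen: 0
Rao has the most first-place votes.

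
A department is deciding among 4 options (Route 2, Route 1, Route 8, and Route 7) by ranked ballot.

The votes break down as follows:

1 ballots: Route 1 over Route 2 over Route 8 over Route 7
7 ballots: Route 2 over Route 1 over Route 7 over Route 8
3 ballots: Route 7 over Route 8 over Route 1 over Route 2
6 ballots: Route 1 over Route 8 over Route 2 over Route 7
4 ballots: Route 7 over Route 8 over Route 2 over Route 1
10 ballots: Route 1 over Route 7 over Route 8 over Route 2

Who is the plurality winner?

First-place vote totals:
  Route 2: 7
  Route 1: 17
  Route 8: 0
  Route 7: 7
Route 1 has the most first-place votes.

Route 1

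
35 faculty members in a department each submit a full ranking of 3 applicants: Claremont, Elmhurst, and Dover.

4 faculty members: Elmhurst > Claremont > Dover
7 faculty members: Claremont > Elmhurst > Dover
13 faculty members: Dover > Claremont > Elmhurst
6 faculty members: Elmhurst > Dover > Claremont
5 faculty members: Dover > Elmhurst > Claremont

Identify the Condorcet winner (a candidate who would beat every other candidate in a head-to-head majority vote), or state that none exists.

Head-to-head results (35 voters total):
Claremont vs Elmhurst: Claremont wins 20–15.
Claremont vs Dover: Dover wins 24–11.
Elmhurst vs Dover: Dover wins 18–17.
Dover beats each rival — Claremont (24–11), Elmhurst (18–17) — so Dover is the Condorcet winner.

Dover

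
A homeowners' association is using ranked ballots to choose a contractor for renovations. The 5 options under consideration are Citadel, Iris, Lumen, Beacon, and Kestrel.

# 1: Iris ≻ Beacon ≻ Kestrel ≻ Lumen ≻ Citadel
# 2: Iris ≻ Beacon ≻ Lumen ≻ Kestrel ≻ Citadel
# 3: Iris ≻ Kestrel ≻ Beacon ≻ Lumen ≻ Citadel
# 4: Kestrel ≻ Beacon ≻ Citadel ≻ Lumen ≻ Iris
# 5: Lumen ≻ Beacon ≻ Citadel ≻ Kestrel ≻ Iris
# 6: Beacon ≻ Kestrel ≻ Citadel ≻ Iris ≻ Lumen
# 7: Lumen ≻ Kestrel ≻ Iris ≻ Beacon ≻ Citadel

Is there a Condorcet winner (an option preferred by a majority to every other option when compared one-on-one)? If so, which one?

Head-to-head results (7 voters total):
Citadel vs Iris: Iris wins 4–3.
Citadel vs Lumen: Lumen wins 5–2.
Citadel vs Beacon: Beacon wins 7–0.
Citadel vs Kestrel: Kestrel wins 6–1.
Iris vs Lumen: Iris wins 4–3.
Iris vs Beacon: Iris wins 4–3.
Iris vs Kestrel: Kestrel wins 4–3.
Lumen vs Beacon: Beacon wins 5–2.
Lumen vs Kestrel: Kestrel wins 4–3.
Beacon vs Kestrel: Beacon wins 4–3.
No candidate beats all others: Iris beats Beacon beats Kestrel beats Iris, a majority cycle.

None — there is no Condorcet winner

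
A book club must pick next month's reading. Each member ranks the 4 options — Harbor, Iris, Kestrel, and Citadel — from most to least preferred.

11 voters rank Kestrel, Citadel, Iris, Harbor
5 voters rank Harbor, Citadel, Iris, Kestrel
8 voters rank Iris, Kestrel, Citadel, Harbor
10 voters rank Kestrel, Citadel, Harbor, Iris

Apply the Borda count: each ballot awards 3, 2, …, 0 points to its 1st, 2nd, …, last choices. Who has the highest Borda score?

Borda scores:
  Harbor: 11·0 + 5·3 + 8·0 + 10·1 = 25
  Iris: 11·1 + 5·1 + 8·3 + 10·0 = 40
  Kestrel: 11·3 + 5·0 + 8·2 + 10·3 = 79
  Citadel: 11·2 + 5·2 + 8·1 + 10·2 = 60
Kestrel has the highest total.

Kestrel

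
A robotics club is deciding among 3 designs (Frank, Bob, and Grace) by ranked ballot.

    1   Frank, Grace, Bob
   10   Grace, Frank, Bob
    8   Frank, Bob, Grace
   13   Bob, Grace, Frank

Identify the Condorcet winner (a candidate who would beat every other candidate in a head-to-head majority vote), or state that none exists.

Head-to-head results (32 voters total):
Frank vs Bob: Frank wins 19–13.
Frank vs Grace: Grace wins 23–9.
Bob vs Grace: Bob wins 21–11.
No candidate beats all others: Frank beats Bob beats Grace beats Frank, a majority cycle.

There is no Condorcet winner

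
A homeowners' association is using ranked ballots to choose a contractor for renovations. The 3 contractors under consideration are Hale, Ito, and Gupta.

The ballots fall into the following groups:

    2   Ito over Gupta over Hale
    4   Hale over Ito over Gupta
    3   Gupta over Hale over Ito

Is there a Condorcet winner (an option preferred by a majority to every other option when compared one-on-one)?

No

Head-to-head results (9 voters total):
Hale vs Ito: Hale wins 7–2.
Hale vs Gupta: Gupta wins 5–4.
Ito vs Gupta: Ito wins 6–3.
No candidate beats all others: Hale beats Ito beats Gupta beats Hale, a majority cycle.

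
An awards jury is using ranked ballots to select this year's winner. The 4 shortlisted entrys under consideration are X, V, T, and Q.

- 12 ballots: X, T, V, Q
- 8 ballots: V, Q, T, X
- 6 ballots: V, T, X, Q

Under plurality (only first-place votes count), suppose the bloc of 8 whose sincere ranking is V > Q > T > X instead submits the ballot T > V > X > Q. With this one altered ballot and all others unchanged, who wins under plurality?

First-place totals with the altered ballot: X 12, V 6, T 8, Q 0.
The switch changes the winner from V to X.

X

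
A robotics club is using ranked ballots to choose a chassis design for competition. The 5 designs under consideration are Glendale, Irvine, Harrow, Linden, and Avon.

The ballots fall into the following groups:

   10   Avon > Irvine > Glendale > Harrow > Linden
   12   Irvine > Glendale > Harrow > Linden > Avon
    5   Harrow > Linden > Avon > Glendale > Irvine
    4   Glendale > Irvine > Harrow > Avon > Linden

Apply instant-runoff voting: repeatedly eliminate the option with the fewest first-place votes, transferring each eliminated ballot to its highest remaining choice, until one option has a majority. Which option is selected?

Irvine

Round 1: Irvine 12, Avon 10, Harrow 5, Glendale 4, Linden 0. Linden has the fewest and is eliminated.
Round 2: Irvine 12, Avon 10, Harrow 5, Glendale 4. Glendale has the fewest and is eliminated.
Round 3: Irvine 16, Avon 10, Harrow 5. Irvine has a majority.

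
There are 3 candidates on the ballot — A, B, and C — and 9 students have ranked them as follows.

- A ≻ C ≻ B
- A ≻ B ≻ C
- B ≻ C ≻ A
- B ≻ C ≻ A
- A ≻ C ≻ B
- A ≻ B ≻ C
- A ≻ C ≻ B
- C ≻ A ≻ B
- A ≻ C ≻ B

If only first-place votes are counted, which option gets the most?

A

First-place vote totals:
  A: 6
  B: 2
  C: 1
A has the most first-place votes.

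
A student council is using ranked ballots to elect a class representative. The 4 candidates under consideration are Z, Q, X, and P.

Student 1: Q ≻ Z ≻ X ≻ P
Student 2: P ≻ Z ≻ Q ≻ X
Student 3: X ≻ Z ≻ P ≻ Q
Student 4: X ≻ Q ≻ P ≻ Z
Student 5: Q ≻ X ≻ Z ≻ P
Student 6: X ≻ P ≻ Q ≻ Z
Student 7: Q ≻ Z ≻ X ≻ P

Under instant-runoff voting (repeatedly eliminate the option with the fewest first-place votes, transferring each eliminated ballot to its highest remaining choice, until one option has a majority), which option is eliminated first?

Round 1: Q 3, X 3, P 1, Z 0. Z has the fewest and is eliminated.
Round 2: Q 3, X 3, P 1. P has the fewest and is eliminated.
Round 3: Q 4, X 3. Q has a majority.

Z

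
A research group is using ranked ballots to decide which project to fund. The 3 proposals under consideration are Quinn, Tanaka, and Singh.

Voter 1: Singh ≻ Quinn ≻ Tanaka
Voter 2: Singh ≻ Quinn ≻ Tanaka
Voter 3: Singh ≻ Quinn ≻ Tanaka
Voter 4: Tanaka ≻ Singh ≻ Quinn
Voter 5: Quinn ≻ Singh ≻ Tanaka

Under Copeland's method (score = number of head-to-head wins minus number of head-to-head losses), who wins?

Singh

Pairwise results:
  Quinn vs Tanaka: Quinn wins 4–1.
  Quinn vs Singh: Singh wins 4–1.
  Tanaka vs Singh: Singh wins 4–1.
Copeland scores (wins − losses):
  Quinn: 1 − 1 = 0
  Tanaka: 0 − 2 = -2
  Singh: 2 − 0 = 2
Singh has the best Copeland score.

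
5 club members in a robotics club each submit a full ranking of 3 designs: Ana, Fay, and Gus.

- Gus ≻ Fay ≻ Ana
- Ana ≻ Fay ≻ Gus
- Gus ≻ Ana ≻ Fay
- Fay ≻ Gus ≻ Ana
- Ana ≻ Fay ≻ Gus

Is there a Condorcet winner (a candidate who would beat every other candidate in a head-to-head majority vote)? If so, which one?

Head-to-head results (5 voters total):
Ana vs Fay: Ana wins 3–2.
Ana vs Gus: Gus wins 3–2.
Fay vs Gus: Fay wins 3–2.
No candidate beats all others: Ana beats Fay beats Gus beats Ana, a majority cycle.

None — there is no Condorcet winner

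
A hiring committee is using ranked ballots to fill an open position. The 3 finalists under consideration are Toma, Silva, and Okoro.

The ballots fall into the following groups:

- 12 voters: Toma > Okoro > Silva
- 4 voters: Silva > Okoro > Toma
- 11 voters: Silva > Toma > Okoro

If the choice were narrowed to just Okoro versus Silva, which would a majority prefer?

Ballots ranking Okoro above Silva: 12.
Ballots ranking Silva above Okoro: 4+11 = 15.
Silva wins the head-to-head, 15–12.

Silva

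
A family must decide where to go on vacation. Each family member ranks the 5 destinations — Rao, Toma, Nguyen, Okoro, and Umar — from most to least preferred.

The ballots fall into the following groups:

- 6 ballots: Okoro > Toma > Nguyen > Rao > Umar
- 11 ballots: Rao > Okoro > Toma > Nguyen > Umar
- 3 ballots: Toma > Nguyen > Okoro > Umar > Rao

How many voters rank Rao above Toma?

Ballots ranking Rao above Toma: 11.
Ballots ranking Toma above Rao: 6+3 = 9.
So 11 of 20 voters prefer Rao to Toma.

11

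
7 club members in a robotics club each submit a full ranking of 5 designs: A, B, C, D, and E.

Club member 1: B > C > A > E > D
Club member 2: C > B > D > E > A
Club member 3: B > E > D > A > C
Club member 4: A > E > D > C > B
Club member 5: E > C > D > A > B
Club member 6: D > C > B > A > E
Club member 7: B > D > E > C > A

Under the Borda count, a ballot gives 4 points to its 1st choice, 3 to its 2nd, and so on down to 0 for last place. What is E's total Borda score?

14

Borda scores:
  A: 2 + 0 + 1 + 4 + 1 + 1 + 0 = 9
  B: 4 + 3 + 4 + 0 + 0 + 2 + 4 = 17
  C: 3 + 4 + 0 + 1 + 3 + 3 + 1 = 15
  D: 0 + 2 + 2 + 2 + 2 + 4 + 3 = 15
  E: 1 + 1 + 3 + 3 + 4 + 0 + 2 = 14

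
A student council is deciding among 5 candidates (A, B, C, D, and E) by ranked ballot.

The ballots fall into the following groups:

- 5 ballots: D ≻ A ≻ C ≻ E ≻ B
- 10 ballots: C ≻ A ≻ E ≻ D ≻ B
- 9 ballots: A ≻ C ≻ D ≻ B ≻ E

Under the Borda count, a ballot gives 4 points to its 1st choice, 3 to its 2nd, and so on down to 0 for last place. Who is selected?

Borda scores:
  A: 5·3 + 10·3 + 9·4 = 81
  B: 5·0 + 10·0 + 9·1 = 9
  C: 5·2 + 10·4 + 9·3 = 77
  D: 5·4 + 10·1 + 9·2 = 48
  E: 5·1 + 10·2 + 9·0 = 25
A has the highest total.

A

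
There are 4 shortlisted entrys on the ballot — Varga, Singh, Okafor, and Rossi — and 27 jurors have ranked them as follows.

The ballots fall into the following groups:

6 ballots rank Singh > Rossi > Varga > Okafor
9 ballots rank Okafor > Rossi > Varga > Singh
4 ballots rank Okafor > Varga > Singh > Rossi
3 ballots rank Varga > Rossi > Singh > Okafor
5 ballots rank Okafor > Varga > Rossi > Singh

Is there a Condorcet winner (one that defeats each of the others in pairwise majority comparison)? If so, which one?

Okafor

Head-to-head results (27 voters total):
Varga vs Singh: Varga wins 21–6.
Varga vs Okafor: Okafor wins 18–9.
Varga vs Rossi: Rossi wins 15–12.
Singh vs Okafor: Okafor wins 18–9.
Singh vs Rossi: Rossi wins 17–10.
Okafor vs Rossi: Okafor wins 18–9.
Okafor beats each rival — Varga (18–9), Singh (18–9), Rossi (18–9) — so Okafor is the Condorcet winner.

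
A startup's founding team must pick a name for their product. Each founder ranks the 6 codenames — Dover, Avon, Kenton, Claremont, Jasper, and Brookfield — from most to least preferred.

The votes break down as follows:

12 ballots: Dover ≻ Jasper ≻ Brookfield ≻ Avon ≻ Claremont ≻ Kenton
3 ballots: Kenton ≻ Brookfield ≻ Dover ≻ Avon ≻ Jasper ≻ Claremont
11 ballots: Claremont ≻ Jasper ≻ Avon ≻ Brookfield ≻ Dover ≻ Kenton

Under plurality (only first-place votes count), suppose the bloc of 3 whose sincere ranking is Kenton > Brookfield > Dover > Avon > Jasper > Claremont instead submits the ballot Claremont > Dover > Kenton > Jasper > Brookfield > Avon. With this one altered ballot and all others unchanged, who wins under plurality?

Claremont

First-place totals with the altered ballot: Dover 12, Avon 0, Kenton 0, Claremont 14, Jasper 0, Brookfield 0.
The switch changes the winner from Dover to Claremont.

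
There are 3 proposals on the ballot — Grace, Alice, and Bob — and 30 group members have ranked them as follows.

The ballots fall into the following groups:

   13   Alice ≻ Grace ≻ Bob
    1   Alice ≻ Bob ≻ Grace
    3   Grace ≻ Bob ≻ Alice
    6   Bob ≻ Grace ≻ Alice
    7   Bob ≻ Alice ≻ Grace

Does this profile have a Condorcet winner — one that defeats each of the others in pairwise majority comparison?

Head-to-head results (30 voters total):
Grace vs Alice: Alice wins 21–9.
Grace vs Bob: Grace wins 16–14.
Alice vs Bob: Bob wins 16–14.
No candidate beats all others: Grace beats Bob beats Alice beats Grace, a majority cycle.

No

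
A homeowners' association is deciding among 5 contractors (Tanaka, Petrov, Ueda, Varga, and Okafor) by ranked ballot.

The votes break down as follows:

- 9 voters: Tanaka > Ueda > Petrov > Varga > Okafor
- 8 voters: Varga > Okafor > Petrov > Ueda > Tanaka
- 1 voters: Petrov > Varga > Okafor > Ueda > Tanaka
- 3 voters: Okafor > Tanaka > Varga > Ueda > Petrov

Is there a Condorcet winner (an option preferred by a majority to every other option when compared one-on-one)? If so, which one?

None — there is no Condorcet winner

Head-to-head results (21 voters total):
Tanaka vs Petrov: Tanaka wins 12–9.
Tanaka vs Ueda: Tanaka wins 12–9.
Tanaka vs Varga: Tanaka wins 12–9.
Tanaka vs Okafor: Okafor wins 12–9.
Petrov vs Ueda: Ueda wins 12–9.
Petrov vs Varga: Varga wins 11–10.
Petrov vs Okafor: Okafor wins 11–10.
Ueda vs Varga: Varga wins 12–9.
Ueda vs Okafor: Okafor wins 12–9.
Varga vs Okafor: Varga wins 18–3.
No candidate beats all others: Tanaka beats Varga beats Okafor beats Tanaka, a majority cycle.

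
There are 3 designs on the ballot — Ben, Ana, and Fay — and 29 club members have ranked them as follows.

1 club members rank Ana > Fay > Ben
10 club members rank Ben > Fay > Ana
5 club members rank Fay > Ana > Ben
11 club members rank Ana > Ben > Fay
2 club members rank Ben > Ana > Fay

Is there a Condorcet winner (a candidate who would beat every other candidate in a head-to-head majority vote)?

No

Head-to-head results (29 voters total):
Ben vs Ana: Ana wins 17–12.
Ben vs Fay: Ben wins 23–6.
Ana vs Fay: Fay wins 15–14.
No candidate beats all others: Ben beats Fay beats Ana beats Ben, a majority cycle.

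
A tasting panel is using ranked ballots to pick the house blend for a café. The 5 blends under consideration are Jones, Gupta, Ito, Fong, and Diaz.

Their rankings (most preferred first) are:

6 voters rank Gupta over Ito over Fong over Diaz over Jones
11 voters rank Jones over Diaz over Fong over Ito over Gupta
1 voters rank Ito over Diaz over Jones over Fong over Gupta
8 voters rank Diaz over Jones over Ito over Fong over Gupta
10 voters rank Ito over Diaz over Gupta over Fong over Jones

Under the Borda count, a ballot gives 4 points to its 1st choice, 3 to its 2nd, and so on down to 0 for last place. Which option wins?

Borda scores:
  Jones: 6·0 + 11·4 + 2 + 8·3 + 10·0 = 70
  Gupta: 6·4 + 11·0 + 0 + 8·0 + 10·2 = 44
  Ito: 6·3 + 11·1 + 4 + 8·2 + 10·4 = 89
  Fong: 6·2 + 11·2 + 1 + 8·1 + 10·1 = 53
  Diaz: 6·1 + 11·3 + 3 + 8·4 + 10·3 = 104
Diaz has the highest total.

Diaz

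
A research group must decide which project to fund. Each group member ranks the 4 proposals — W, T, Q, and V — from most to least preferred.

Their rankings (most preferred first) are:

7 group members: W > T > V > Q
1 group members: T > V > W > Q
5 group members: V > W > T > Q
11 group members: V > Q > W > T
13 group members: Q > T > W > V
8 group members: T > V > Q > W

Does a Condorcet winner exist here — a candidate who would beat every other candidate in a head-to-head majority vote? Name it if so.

None — there is no Condorcet winner

Head-to-head results (45 voters total):
W vs T: W wins 23–22.
W vs Q: Q wins 32–13.
W vs V: V wins 25–20.
T vs Q: Q wins 24–21.
T vs V: T wins 29–16.
Q vs V: V wins 32–13.
No candidate beats all others: W beats T beats V beats W, a majority cycle.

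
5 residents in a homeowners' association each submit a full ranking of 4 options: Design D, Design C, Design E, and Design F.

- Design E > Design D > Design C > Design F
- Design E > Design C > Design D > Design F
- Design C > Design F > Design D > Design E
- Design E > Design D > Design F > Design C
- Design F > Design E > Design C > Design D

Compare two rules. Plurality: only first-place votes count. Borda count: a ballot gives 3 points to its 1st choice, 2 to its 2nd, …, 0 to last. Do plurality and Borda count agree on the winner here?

Yes

Plurality first-place counts: Design D 0, Design C 1, Design E 3, Design F 1 → Design E.
Borda totals: Design D 6, Design C 7, Design E 11, Design F 6 → Design E.
The two rules agree on Design E.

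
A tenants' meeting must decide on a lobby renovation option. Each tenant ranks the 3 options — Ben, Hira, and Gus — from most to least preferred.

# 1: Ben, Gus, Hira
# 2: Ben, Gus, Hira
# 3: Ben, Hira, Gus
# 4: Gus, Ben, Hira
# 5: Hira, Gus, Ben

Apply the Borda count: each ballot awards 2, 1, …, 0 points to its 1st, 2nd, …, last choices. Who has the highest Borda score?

Borda scores:
  Ben: 2 + 2 + 2 + 1 + 0 = 7
  Hira: 0 + 0 + 1 + 0 + 2 = 3
  Gus: 1 + 1 + 0 + 2 + 1 = 5
Ben has the highest total.

Ben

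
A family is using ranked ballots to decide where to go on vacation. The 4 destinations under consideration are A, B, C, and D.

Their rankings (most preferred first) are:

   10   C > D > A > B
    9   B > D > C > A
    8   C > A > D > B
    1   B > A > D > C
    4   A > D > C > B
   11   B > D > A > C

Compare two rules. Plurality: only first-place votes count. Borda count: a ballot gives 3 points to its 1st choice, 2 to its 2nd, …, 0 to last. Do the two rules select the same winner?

No

Plurality first-place counts: A 4, B 21, C 18, D 0 → B.
Borda totals: A 51, B 63, C 67, D 77 → D.
The two rules disagree: plurality picks B, Borda picks D.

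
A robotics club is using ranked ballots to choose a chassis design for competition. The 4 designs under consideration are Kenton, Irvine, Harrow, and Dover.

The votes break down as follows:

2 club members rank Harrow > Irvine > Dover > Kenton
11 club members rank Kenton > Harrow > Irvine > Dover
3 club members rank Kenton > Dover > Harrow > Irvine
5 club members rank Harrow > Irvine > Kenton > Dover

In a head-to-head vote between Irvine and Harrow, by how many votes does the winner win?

Ballots ranking Irvine above Harrow: 0.
Ballots ranking Harrow above Irvine: 2+11+3+5 = 21.
Harrow wins 21–0, a margin of 21.

21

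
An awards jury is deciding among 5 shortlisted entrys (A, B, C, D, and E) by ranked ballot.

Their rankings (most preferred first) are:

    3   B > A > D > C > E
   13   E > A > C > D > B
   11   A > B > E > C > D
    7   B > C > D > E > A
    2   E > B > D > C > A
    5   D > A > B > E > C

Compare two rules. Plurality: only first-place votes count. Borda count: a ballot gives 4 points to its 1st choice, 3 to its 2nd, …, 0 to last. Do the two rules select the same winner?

Plurality first-place counts: A 11, B 10, C 0, D 5, E 15 → E.
Borda totals: A 107, B 89, C 63, D 57, E 94 → A.
The two rules disagree: plurality picks E, Borda picks A.

No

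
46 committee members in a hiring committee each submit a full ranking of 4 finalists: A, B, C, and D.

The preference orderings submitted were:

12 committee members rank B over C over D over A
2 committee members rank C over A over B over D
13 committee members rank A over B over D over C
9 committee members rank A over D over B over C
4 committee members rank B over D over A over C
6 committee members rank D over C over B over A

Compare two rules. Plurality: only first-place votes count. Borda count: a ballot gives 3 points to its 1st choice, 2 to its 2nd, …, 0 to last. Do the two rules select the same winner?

Plurality first-place counts: A 22, B 16, C 2, D 6 → A.
Borda totals: A 74, B 91, C 42, D 69 → B.
The two rules disagree: plurality picks A, Borda picks B.

No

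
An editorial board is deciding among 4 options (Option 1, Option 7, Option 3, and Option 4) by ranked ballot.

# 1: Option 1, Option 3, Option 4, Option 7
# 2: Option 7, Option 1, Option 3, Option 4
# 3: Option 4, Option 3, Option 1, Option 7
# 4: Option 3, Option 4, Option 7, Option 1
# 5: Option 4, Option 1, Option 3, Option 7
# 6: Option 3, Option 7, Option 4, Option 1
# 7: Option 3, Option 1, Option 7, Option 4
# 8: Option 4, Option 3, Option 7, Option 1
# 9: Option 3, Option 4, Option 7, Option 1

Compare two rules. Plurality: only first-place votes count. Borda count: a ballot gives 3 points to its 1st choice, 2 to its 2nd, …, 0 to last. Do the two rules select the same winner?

Plurality first-place counts: Option 1 1, Option 7 1, Option 3 4, Option 4 3 → Option 3.
Borda totals: Option 1 10, Option 7 9, Option 3 20, Option 4 15 → Option 3.
The two rules agree on Option 3.

Yes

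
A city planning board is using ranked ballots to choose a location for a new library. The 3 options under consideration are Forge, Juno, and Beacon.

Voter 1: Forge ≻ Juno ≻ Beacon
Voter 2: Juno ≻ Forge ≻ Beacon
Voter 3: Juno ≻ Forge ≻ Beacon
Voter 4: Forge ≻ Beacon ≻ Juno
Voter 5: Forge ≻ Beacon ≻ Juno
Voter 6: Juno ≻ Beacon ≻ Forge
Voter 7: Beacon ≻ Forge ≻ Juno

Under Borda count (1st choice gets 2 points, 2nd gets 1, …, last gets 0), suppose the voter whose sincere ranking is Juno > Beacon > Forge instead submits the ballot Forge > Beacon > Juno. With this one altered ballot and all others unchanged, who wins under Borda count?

Borda totals with the altered ballot: Forge 11, Juno 5, Beacon 5.
The winner is unchanged: still Forge.

Forge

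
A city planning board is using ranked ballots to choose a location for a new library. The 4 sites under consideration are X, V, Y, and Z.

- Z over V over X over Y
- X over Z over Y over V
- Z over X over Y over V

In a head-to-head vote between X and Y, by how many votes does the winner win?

3

Ballots ranking X above Y: 3.
Ballots ranking Y above X: 0.
X wins 3–0, a margin of 3.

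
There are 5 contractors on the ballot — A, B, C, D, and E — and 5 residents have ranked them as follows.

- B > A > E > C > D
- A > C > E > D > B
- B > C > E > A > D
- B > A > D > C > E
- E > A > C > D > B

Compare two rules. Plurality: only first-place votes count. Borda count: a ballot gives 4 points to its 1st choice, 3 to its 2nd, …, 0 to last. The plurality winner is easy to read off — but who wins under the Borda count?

Plurality first-place counts: A 1, B 3, C 0, D 0, E 1 → B.
Borda totals: A 14, B 12, C 10, D 4, E 10 → A.

A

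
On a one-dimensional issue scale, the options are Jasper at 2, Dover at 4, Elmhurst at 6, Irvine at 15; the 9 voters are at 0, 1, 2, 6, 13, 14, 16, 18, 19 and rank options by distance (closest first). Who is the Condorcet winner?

Irvine

With single-peaked preferences on a line, the Condorcet winner is the candidate closest to the median voter.
The median voter (position 13) is closest to Irvine at 15.
Check: Irvine vs Jasper — voters closer to Irvine: 5 of 9.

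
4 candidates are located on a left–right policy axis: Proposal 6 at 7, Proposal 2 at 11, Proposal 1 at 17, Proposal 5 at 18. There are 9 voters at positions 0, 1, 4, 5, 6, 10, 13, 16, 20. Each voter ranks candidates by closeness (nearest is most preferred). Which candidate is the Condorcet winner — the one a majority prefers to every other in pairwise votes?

With single-peaked preferences on a line, the Condorcet winner is the candidate closest to the median voter.
The median voter (position 6) is closest to Proposal 6 at 7.
Check: Proposal 6 vs Proposal 1 — voters closer to Proposal 6: 6 of 9.

Proposal 6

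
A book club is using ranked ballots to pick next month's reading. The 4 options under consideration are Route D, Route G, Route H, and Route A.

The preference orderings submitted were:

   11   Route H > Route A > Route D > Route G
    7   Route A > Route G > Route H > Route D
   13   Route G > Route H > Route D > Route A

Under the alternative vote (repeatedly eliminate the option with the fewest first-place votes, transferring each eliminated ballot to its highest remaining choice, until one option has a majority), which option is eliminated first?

Route D

Round 1: Route G 13, Route H 11, Route A 7, Route D 0. Route D has the fewest and is eliminated.
Round 2: Route G 13, Route H 11, Route A 7. Route A has the fewest and is eliminated.
Round 3: Route G 20, Route H 11. Route G has a majority.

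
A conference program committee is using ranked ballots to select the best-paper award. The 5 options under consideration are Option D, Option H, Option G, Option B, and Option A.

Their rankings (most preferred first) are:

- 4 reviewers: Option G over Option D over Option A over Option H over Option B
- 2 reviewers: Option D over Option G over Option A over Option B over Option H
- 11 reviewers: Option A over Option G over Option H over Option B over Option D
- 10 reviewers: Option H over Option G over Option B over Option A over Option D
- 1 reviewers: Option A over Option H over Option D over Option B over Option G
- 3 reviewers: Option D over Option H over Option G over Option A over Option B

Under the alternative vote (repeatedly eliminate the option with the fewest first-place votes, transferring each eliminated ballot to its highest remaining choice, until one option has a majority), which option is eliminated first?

Option B

Round 1: Option A 12, Option H 10, Option D 5, Option G 4, Option B 0. Option B has the fewest and is eliminated.
Round 2: Option A 12, Option H 10, Option D 5, Option G 4. Option G has the fewest and is eliminated.
Round 3: Option A 12, Option H 10, Option D 9. Option D has the fewest and is eliminated.
Round 4: Option A 18, Option H 13. Option A has a majority.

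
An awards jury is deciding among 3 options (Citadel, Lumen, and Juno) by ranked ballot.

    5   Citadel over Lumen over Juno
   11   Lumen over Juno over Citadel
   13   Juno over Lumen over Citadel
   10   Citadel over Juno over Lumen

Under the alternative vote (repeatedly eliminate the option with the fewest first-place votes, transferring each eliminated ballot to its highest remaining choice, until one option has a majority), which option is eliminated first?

Round 1: Citadel 15, Juno 13, Lumen 11. Lumen has the fewest and is eliminated.
Round 2: Juno 24, Citadel 15. Juno has a majority.

Lumen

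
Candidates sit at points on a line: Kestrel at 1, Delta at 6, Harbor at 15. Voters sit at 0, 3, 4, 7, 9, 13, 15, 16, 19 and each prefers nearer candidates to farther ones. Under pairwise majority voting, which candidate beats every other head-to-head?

With single-peaked preferences on a line, the Condorcet winner is the candidate closest to the median voter.
The median voter (position 9) is closest to Delta at 6.
Check: Delta vs Kestrel — voters closer to Delta: 7 of 9.

Delta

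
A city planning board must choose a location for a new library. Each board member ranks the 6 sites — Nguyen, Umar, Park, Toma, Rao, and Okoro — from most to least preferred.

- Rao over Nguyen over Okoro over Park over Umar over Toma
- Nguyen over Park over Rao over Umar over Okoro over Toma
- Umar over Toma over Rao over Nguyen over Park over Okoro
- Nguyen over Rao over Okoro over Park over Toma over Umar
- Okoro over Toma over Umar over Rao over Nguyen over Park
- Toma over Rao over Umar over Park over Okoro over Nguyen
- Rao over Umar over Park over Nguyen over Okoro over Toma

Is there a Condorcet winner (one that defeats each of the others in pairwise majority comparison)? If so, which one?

Head-to-head results (7 voters total):
Nguyen vs Umar: Umar wins 4–3.
Nguyen vs Park: Nguyen wins 5–2.
Nguyen vs Toma: Nguyen wins 4–3.
Nguyen vs Rao: Rao wins 5–2.
Nguyen vs Okoro: Nguyen wins 5–2.
Umar vs Park: Umar wins 4–3.
Umar vs Toma: Umar wins 4–3.
Umar vs Rao: Rao wins 5–2.
Umar vs Okoro: Umar wins 4–3.
Park vs Toma: Park wins 4–3.
Park vs Rao: Rao wins 6–1.
Park vs Okoro: Park wins 4–3.
Toma vs Rao: Rao wins 4–3.
Toma vs Okoro: Okoro wins 5–2.
Rao vs Okoro: Rao wins 6–1.
Rao beats each rival — Nguyen (5–2), Umar (5–2), Park (6–1), Toma (4–3), Okoro (6–1) — so Rao is the Condorcet winner.

Rao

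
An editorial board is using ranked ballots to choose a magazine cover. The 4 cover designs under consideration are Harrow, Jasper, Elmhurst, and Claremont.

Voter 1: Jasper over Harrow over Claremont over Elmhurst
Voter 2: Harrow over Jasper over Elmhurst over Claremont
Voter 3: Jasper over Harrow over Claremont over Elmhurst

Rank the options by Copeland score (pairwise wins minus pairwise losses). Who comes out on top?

Pairwise results:
  Harrow vs Jasper: Jasper wins 2–1.
  Harrow vs Elmhurst: Harrow wins 3–0.
  Harrow vs Claremont: Harrow wins 3–0.
  Jasper vs Elmhurst: Jasper wins 3–0.
  Jasper vs Claremont: Jasper wins 3–0.
  Elmhurst vs Claremont: Claremont wins 2–1.
Copeland scores (wins − losses):
  Harrow: 2 − 1 = 1
  Jasper: 3 − 0 = 3
  Elmhurst: 0 − 3 = -3
  Claremont: 1 − 2 = -1
Jasper has the best Copeland score.

Jasper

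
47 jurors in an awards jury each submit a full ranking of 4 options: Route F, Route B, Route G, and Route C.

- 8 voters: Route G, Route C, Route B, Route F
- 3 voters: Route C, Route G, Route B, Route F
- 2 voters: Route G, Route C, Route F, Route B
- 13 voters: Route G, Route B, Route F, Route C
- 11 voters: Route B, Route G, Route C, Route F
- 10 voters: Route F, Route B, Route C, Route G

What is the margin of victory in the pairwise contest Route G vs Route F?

Ballots ranking Route G above Route F: 8+3+2+13+11 = 37.
Ballots ranking Route F above Route G: 10.
Route G wins 37–10, a margin of 27.

27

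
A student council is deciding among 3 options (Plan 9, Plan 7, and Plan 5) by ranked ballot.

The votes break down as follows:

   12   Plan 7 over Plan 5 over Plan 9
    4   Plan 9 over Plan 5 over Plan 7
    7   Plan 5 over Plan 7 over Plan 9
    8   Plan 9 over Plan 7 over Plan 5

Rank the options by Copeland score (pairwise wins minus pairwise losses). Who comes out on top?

Pairwise results:
  Plan 9 vs Plan 7: Plan 7 wins 19–12.
  Plan 9 vs Plan 5: Plan 5 wins 19–12.
  Plan 7 vs Plan 5: Plan 7 wins 20–11.
Copeland scores (wins − losses):
  Plan 9: 0 − 2 = -2
  Plan 7: 2 − 0 = 2
  Plan 5: 1 − 1 = 0
Plan 7 has the best Copeland score.

Plan 7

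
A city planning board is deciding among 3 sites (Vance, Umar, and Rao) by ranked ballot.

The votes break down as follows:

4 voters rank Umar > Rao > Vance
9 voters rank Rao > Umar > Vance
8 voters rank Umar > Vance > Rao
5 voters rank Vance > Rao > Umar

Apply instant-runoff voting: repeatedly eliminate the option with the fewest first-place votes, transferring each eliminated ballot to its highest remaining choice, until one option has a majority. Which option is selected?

Round 1: Umar 12, Rao 9, Vance 5. Vance has the fewest and is eliminated.
Round 2: Rao 14, Umar 12. Rao has a majority.

Rao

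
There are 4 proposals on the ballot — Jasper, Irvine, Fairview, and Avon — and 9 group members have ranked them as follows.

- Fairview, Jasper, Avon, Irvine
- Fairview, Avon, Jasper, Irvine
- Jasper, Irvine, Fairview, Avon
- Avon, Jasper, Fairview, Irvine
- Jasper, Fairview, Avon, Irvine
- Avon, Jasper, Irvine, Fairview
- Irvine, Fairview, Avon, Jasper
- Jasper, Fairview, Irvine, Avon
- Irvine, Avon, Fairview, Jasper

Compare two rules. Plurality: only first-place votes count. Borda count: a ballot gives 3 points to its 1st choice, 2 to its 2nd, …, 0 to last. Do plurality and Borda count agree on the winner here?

Yes

Plurality first-place counts: Jasper 3, Irvine 2, Fairview 2, Avon 2 → Jasper.
Borda totals: Jasper 16, Irvine 10, Fairview 15, Avon 13 → Jasper.
The two rules agree on Jasper.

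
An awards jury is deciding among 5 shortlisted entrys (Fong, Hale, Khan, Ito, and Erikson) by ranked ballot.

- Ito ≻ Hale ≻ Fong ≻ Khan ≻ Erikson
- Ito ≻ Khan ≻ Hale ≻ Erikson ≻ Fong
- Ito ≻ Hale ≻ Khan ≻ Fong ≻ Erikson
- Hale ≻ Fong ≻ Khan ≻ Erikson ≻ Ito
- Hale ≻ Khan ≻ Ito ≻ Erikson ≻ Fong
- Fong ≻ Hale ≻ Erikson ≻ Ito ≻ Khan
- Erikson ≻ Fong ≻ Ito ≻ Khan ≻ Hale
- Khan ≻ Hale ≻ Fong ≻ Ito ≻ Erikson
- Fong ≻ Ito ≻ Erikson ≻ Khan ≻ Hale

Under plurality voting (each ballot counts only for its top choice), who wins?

First-place vote totals:
  Fong: 2
  Hale: 2
  Khan: 1
  Ito: 3
  Erikson: 1
Ito has the most first-place votes.

Ito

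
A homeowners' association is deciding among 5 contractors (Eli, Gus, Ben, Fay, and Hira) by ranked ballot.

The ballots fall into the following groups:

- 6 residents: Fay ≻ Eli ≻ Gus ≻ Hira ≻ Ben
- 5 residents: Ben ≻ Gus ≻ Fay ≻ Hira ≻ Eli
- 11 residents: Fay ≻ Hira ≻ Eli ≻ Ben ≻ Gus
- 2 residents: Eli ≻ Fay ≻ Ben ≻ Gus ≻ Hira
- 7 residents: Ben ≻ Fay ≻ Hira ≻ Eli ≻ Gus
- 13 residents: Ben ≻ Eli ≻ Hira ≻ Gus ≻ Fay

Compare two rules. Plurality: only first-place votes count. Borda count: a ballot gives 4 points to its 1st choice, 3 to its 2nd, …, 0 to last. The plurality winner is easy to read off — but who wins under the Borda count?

Plurality first-place counts: Eli 2, Gus 0, Ben 25, Fay 17, Hira 0 → Ben.
Borda totals: Eli 94, Gus 42, Ben 115, Fay 105, Hira 84 → Ben.

Ben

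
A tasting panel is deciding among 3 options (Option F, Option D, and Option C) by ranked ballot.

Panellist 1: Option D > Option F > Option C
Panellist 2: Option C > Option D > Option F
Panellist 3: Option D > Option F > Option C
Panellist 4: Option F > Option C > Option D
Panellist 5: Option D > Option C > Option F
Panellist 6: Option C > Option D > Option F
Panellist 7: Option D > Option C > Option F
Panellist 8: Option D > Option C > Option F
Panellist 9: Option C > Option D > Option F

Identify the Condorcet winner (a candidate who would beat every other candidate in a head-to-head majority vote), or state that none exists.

Head-to-head results (9 voters total):
Option F vs Option D: Option D wins 8–1.
Option F vs Option C: Option C wins 6–3.
Option D vs Option C: Option D wins 5–4.
Option D beats each rival — Option F (8–1), Option C (5–4) — so Option D is the Condorcet winner.

Option D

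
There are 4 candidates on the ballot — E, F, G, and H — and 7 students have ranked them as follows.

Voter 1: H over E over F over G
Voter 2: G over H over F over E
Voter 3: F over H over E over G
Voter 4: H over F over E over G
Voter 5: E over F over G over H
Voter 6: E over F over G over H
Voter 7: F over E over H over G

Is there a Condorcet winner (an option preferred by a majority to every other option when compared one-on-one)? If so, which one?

F

Head-to-head results (7 voters total):
E vs F: F wins 4–3.
E vs G: E wins 6–1.
E vs H: H wins 4–3.
F vs G: F wins 6–1.
F vs H: F wins 4–3.
G vs H: H wins 4–3.
F beats each rival — E (4–3), G (6–1), H (4–3) — so F is the Condorcet winner.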